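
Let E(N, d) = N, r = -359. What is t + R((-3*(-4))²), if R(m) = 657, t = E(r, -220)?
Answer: 298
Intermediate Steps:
t = -359
t + R((-3*(-4))²) = -359 + 657 = 298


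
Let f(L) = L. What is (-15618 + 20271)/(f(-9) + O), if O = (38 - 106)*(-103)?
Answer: 4653/6995 ≈ 0.66519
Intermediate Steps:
O = 7004 (O = -68*(-103) = 7004)
(-15618 + 20271)/(f(-9) + O) = (-15618 + 20271)/(-9 + 7004) = 4653/6995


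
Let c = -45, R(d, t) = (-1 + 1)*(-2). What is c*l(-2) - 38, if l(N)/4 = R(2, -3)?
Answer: -38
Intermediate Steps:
R(d, t) = 0 (R(d, t) = 0*(-2) = 0)
l(N) = 0 (l(N) = 4*0 = 0)
c*l(-2) - 38 = -45*0 - 38 = 0 - 38 = -38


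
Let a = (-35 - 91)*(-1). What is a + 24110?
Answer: 24236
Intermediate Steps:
a = 126 (a = -126*(-1) = 126)
a + 24110 = 126 + 24110 = 24236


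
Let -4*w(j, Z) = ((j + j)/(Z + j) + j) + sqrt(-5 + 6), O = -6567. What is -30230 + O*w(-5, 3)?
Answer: -114353/4 ≈ -28588.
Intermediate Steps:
w(j, Z) = -1/4 - j/4 - j/(2*(Z + j)) (w(j, Z) = -(((j + j)/(Z + j) + j) + sqrt(-5 + 6))/4 = -(((2*j)/(Z + j) + j) + sqrt(1))/4 = -((2*j/(Z + j) + j) + 1)/4 = -((j + 2*j/(Z + j)) + 1)/4 = -(1 + j + 2*j/(Z + j))/4 = -1/4 - j/4 - j/(2*(Z + j)))
-30230 + O*w(-5, 3) = -30230 - 6567*(-1*3 - 1*(-5)**2 - 3*(-5) - 1*3*(-5))/(4*(3 - 5)) = -30230 - 6567*(-3 - 1*25 + 15 + 15)/(4*(-2)) = -30230 - 6567*(-1)*(-3 - 25 + 15 + 15)/(4*2) = -30230 - 6567*(-1)*2/(4*2) = -30230 - 6567*(-1/4) = -30230 + 6567/4 = -114353/4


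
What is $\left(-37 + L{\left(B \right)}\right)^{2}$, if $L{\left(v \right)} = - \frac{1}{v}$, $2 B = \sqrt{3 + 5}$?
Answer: $\frac{\left(74 + \sqrt{2}\right)^{2}}{4} \approx 1421.8$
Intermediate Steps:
$B = \sqrt{2}$ ($B = \frac{\sqrt{3 + 5}}{2} = \frac{\sqrt{8}}{2} = \frac{2 \sqrt{2}}{2} = \sqrt{2} \approx 1.4142$)
$\left(-37 + L{\left(B \right)}\right)^{2} = \left(-37 - \frac{1}{\sqrt{2}}\right)^{2} = \left(-37 - \frac{\sqrt{2}}{2}\right)^{2}$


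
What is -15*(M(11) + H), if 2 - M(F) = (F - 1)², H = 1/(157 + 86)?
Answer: 119065/81 ≈ 1469.9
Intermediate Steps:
H = 1/243 ≈ 0.0041152
M(F) = 2 - (-1 + F)² (M(F) = 2 - (F - 1)² = 2 - (-1 + F)²)
-15*(M(11) + H) = -15*((2 - (-1 + 11)²) + 1/243) = -15*((2 - 1*10²) + 1/243) = -15*((2 - 1*100) + 1/243) = -15*((2 - 100) + 1/243) = -15*(-98 + 1/243) = -15*(-23813/243) = 119065/81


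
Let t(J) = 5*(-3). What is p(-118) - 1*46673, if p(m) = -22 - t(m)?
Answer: -46680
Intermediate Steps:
t(J) = -15
p(m) = -7 (p(m) = -22 - 1*(-15) = -22 + 15 = -7)
p(-118) - 1*46673 = -7 - 1*46673 = -7 - 46673 = -46680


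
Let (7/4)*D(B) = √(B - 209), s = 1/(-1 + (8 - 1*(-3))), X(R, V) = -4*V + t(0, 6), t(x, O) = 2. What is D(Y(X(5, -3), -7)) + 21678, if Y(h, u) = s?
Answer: 21678 + 2*I*√20890/35 ≈ 21678.0 + 8.2591*I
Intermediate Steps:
X(R, V) = 2 - 4*V (X(R, V) = -4*V + 2 = 2 - 4*V)
s = ⅒ (s = 1/(-1 + (8 + 3)) = 1/(-1 + 11) = 1/10 = ⅒ ≈ 0.10000)
Y(h, u) = ⅒
D(B) = 4*√(-209 + B)/7 (D(B) = 4*√(B - 209)/7 = 4*√(-209 + B)/7)
D(Y(X(5, -3), -7)) + 21678 = 4*√(-209 + ⅒)/7 + 21678 = 4*√(-2089/10)/7 + 21678 = 4*(I*√20890/10)/7 + 21678 = 2*I*√20890/35 + 21678 = 21678 + 2*I*√20890/35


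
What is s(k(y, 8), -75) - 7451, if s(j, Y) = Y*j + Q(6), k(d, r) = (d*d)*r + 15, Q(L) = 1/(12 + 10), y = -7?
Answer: -835471/22 ≈ -37976.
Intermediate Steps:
Q(L) = 1/22
k(d, r) = 15 + r*d**2 (k(d, r) = d**2*r + 15 = r*d**2 + 15 = 15 + r*d**2)
s(j, Y) = 1/22 + Y*j (s(j, Y) = Y*j + 1/22 = 1/22 + Y*j)
s(k(y, 8), -75) - 7451 = (1/22 - 75*(15 + 8*(-7)**2)) - 7451 = (1/22 - 75*(15 + 8*49)) - 7451 = (1/22 - 75*(15 + 392)) - 7451 = (1/22 - 75*407) - 7451 = (1/22 - 30525) - 7451 = -671549/22 - 7451 = -835471/22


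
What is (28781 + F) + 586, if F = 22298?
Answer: 51665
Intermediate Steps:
(28781 + F) + 586 = (28781 + 22298) + 586 = 51079 + 586 = 51665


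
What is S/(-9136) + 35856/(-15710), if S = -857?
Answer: -157058473/71763280 ≈ -2.1886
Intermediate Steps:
S/(-9136) + 35856/(-15710) = -857/(-9136) + 35856/(-15710) = -857*(-1/9136) + 35856*(-1/15710) = 857/9136 - 17928/7855 = -157058473/71763280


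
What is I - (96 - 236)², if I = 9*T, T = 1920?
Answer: -2320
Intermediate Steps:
I = 17280 (I = 9*1920 = 17280)
I - (96 - 236)² = 17280 - (96 - 236)² = 17280 - 1*(-140)² = 17280 - 1*19600 = 17280 - 19600 = -2320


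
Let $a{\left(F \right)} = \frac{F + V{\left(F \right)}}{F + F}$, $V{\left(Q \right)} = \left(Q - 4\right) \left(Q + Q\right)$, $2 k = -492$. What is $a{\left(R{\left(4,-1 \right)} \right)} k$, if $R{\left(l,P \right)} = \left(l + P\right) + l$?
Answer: $-861$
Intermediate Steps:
$k = -246$ ($k = \frac{1}{2} \left(-492\right) = -246$)
$V{\left(Q \right)} = 2 Q \left(-4 + Q\right)$ ($V{\left(Q \right)} = \left(-4 + Q\right) 2 Q = 2 Q \left(-4 + Q\right)$)
$R{\left(l,P \right)} = P + 2 l$ ($R{\left(l,P \right)} = \left(P + l\right) + l = P + 2 l$)
$a{\left(F \right)} = \frac{F + 2 F \left(-4 + F\right)}{2 F}$ ($a{\left(F \right)} = \frac{F + 2 F \left(-4 + F\right)}{F + F} = \frac{F + 2 F \left(-4 + F\right)}{2 F}$)
$a{\left(R{\left(4,-1 \right)} \right)} k = \left(- \frac{7}{2} + \left(-1 + 2 \cdot 4\right)\right) \left(-246\right) = \left(- \frac{7}{2} + \left(-1 + 8\right)\right) \left(-246\right) = \left(- \frac{7}{2} + 7\right) \left(-246\right) = \frac{7}{2} \left(-246\right) = -861$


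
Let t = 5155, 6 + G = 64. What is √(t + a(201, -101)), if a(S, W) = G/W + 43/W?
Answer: √5154 ≈ 71.791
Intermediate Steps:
G = 58 (G = -6 + 64 = 58)
a(S, W) = 101/W (a(S, W) = 58/W + 43/W = 101/W)
√(t + a(201, -101)) = √(5155 + 101/(-101)) = √(5155 + 101*(-1/101)) = √(5155 - 1) = √5154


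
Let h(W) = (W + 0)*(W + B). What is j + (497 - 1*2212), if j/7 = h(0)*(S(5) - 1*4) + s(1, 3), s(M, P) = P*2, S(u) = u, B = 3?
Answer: -1673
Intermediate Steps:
s(M, P) = 2*P
h(W) = W*(3 + W) (h(W) = (W + 0)*(W + 3) = W*(3 + W))
j = 42 (j = 7*((0*(3 + 0))*(5 - 1*4) + 2*3) = 7*((0*3)*(5 - 4) + 6) = 7*(0*1 + 6) = 7*(0 + 6) = 7*6 = 42)
j + (497 - 1*2212) = 42 + (497 - 1*2212) = 42 + (497 - 2212) = 42 - 1715 = -1673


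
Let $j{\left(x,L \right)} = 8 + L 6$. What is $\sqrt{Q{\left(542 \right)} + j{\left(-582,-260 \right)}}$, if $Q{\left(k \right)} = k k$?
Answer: $6 \sqrt{8117} \approx 540.57$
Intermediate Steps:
$j{\left(x,L \right)} = 8 + 6 L$
$Q{\left(k \right)} = k^{2}$
$\sqrt{Q{\left(542 \right)} + j{\left(-582,-260 \right)}} = \sqrt{542^{2} + \left(8 + 6 \left(-260\right)\right)} = \sqrt{293764 + \left(8 - 1560\right)} = \sqrt{293764 - 1552} = \sqrt{292212} = 6 \sqrt{8117}$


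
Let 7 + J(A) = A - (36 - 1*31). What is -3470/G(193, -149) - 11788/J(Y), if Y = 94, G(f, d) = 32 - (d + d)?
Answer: -208729/1353 ≈ -154.27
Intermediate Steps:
G(f, d) = 32 - 2*d
J(A) = -12 + A (J(A) = -7 + (A - (36 - 1*31)) = -7 + (A - (36 - 31)) = -7 + (A - 1*5) = -7 + (A - 5) = -7 + (-5 + A) = -12 + A)
-3470/G(193, -149) - 11788/J(Y) = -3470/(32 - 2*(-149)) - 11788/(-12 + 94) = -3470/(32 + 298) - 11788/82 = -3470/330 - 11788*1/82 = -3470*1/330 - 5894/41 = -347/33 - 5894/41 = -208729/1353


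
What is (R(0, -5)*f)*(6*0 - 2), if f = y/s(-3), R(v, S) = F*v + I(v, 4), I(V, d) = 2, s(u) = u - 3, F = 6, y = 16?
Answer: 32/3 ≈ 10.667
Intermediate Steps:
s(u) = -3 + u
R(v, S) = 2 + 6*v (R(v, S) = 6*v + 2 = 2 + 6*v)
f = -8/3 (f = 16/(-3 - 3) = 16/(-6) = 16*(-1/6) = -8/3 ≈ -2.6667)
(R(0, -5)*f)*(6*0 - 2) = ((2 + 6*0)*(-8/3))*(6*0 - 2) = ((2 + 0)*(-8/3))*(0 - 2) = (2*(-8/3))*(-2) = -16/3*(-2) = 32/3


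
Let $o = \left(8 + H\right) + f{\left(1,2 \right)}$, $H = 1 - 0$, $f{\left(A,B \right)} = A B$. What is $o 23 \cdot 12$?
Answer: $3036$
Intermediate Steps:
$H = 1$ ($H = 1 + 0 = 1$)
$o = 11$ ($o = \left(8 + 1\right) + 1 \cdot 2 = 9 + 2 = 11$)
$o 23 \cdot 12 = 11 \cdot 23 \cdot 12 = 253 \cdot 12 = 3036$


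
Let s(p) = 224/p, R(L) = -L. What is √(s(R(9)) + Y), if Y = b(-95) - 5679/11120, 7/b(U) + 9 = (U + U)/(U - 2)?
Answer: I*√856395429910505/5696220 ≈ 5.1375*I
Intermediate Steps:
b(U) = 7/(-9 + 2*U/(-2 + U)) (b(U) = 7/(-9 + (U + U)/(U - 2)) = 7/(-9 + (2*U)/(-2 + U)) = 7/(-9 + 2*U/(-2 + U)))
Y = -11429237/7594960 (Y = 7*(2 - 1*(-95))/(-18 + 7*(-95)) - 5679/11120 = 7*(2 + 95)/(-18 - 665) - 5679/11120 = 7*97/(-683) - 1*5679/11120 = 7*(-1/683)*97 - 5679/11120 = -679/683 - 5679/11120 = -11429237/7594960 ≈ -1.5048)
√(s(R(9)) + Y) = √(224/((-1*9)) - 11429237/7594960) = √(224/(-9) - 11429237/7594960) = √(224*(-⅑) - 11429237/7594960) = √(-224/9 - 11429237/7594960) = √(-1804134173/68354640) = I*√856395429910505/5696220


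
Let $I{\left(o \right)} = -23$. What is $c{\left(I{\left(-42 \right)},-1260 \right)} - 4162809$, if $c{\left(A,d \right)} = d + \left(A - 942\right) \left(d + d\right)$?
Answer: $-1732269$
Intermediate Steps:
$c{\left(A,d \right)} = d + 2 d \left(-942 + A\right)$ ($c{\left(A,d \right)} = d + \left(-942 + A\right) 2 d = d + 2 d \left(-942 + A\right)$)
$c{\left(I{\left(-42 \right)},-1260 \right)} - 4162809 = - 1260 \left(-1883 + 2 \left(-23\right)\right) - 4162809 = - 1260 \left(-1883 - 46\right) - 4162809 = \left(-1260\right) \left(-1929\right) - 4162809 = 2430540 - 4162809 = -1732269$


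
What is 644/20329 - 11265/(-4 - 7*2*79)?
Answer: 15314735/1504346 ≈ 10.180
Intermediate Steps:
644/20329 - 11265/(-4 - 7*2*79) = 644*(1/20329) - 11265/(-4 - 14*79) = 644/20329 - 11265/(-4 - 1106) = 644/20329 - 11265/(-1110) = 644/20329 - 11265*(-1/1110) = 644/20329 + 751/74 = 15314735/1504346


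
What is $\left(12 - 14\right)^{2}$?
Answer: $4$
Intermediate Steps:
$\left(12 - 14\right)^{2} = \left(-2\right)^{2} = 4$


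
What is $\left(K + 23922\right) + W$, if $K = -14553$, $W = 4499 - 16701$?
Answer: $-2833$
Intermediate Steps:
$W = -12202$ ($W = 4499 - 16701 = -12202$)
$\left(K + 23922\right) + W = \left(-14553 + 23922\right) - 12202 = 9369 - 12202 = -2833$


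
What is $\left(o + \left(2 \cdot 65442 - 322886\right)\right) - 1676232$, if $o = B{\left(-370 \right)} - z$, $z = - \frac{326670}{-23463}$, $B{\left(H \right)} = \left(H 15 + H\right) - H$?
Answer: $- \frac{14654973554}{7821} \approx -1.8738 \cdot 10^{6}$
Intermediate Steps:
$B{\left(H \right)} = 15 H$ ($B{\left(H \right)} = \left(15 H + H\right) - H = 16 H - H = 15 H$)
$z = \frac{108890}{7821}$ ($z = \left(-326670\right) \left(- \frac{1}{23463}\right) = \frac{108890}{7821} \approx 13.923$)
$o = - \frac{43515440}{7821}$ ($o = 15 \left(-370\right) - \frac{108890}{7821} = -5550 - \frac{108890}{7821} = - \frac{43515440}{7821} \approx -5563.9$)
$\left(o + \left(2 \cdot 65442 - 322886\right)\right) - 1676232 = \left(- \frac{43515440}{7821} + \left(2 \cdot 65442 - 322886\right)\right) - 1676232 = \left(- \frac{43515440}{7821} + \left(130884 - 322886\right)\right) - 1676232 = \left(- \frac{43515440}{7821} - 192002\right) - 1676232 = - \frac{1545163082}{7821} - 1676232 = - \frac{14654973554}{7821}$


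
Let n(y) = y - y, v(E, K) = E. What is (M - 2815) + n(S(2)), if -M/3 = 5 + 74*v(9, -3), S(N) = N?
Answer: -4828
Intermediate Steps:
n(y) = 0
M = -2013 (M = -3*(5 + 74*9) = -3*(5 + 666) = -3*671 = -2013)
(M - 2815) + n(S(2)) = (-2013 - 2815) + 0 = -4828 + 0 = -4828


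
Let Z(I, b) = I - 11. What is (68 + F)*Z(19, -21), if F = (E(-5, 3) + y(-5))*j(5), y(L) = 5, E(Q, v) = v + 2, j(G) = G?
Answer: 944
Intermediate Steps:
E(Q, v) = 2 + v
F = 50 (F = ((2 + 3) + 5)*5 = (5 + 5)*5 = 10*5 = 50)
Z(I, b) = -11 + I
(68 + F)*Z(19, -21) = (68 + 50)*(-11 + 19) = 118*8 = 944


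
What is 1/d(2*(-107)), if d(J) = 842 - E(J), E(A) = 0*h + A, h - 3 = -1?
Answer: 1/1056 ≈ 0.00094697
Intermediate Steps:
h = 2 (h = 3 - 1 = 2)
E(A) = A (E(A) = 0*2 + A = 0 + A = A)
d(J) = 842 - J
1/d(2*(-107)) = 1/(842 - 2*(-107)) = 1/(842 - 1*(-214)) = 1/(842 + 214) = 1/1056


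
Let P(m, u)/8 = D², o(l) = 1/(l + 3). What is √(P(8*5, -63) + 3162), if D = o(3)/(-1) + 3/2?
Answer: √28586/3 ≈ 56.358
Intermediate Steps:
o(l) = 1/(3 + l)
D = 4/3 (D = 1/((3 + 3)*(-1)) + 3/2 = -1/6 + 3*(½) = (⅙)*(-1) + 3/2 = -⅙ + 3/2 = 4/3 ≈ 1.3333)
P(m, u) = 128/9 (P(m, u) = 8*(4/3)² = 8*(16/9) = 128/9)
√(P(8*5, -63) + 3162) = √(128/9 + 3162) = √(28586/9) = √28586/3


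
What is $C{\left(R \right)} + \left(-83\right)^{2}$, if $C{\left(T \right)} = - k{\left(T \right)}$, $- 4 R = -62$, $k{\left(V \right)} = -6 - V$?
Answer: $\frac{13821}{2} \approx 6910.5$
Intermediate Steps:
$R = \frac{31}{2}$ ($R = \left(- \frac{1}{4}\right) \left(-62\right) = \frac{31}{2} \approx 15.5$)
$C{\left(T \right)} = 6 + T$ ($C{\left(T \right)} = - (-6 - T) = 6 + T$)
$C{\left(R \right)} + \left(-83\right)^{2} = \left(6 + \frac{31}{2}\right) + \left(-83\right)^{2} = \frac{43}{2} + 6889 = \frac{13821}{2}$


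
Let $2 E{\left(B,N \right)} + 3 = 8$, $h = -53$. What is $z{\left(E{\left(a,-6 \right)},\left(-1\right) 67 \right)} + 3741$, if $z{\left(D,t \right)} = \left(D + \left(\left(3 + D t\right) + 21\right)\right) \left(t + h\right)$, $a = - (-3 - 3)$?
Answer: $20661$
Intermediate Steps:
$a = 6$ ($a = \left(-1\right) \left(-6\right) = 6$)
$E{\left(B,N \right)} = \frac{5}{2}$ ($E{\left(B,N \right)} = - \frac{3}{2} + \frac{1}{2} \cdot 8 = - \frac{3}{2} + 4 = \frac{5}{2}$)
$z{\left(D,t \right)} = \left(-53 + t\right) \left(24 + D + D t\right)$ ($z{\left(D,t \right)} = \left(D + \left(\left(3 + D t\right) + 21\right)\right) \left(t - 53\right) = \left(D + \left(24 + D t\right)\right) \left(-53 + t\right) = \left(24 + D + D t\right) \left(-53 + t\right) = \left(-53 + t\right) \left(24 + D + D t\right)$)
$z{\left(E{\left(a,-6 \right)},\left(-1\right) 67 \right)} + 3741 = \left(-1272 - \frac{265}{2} + 24 \left(\left(-1\right) 67\right) + \frac{5 \left(\left(-1\right) 67\right)^{2}}{2} - 130 \left(\left(-1\right) 67\right)\right) + 3741 = \left(-1272 - \frac{265}{2} + 24 \left(-67\right) + \frac{5 \left(-67\right)^{2}}{2} - 130 \left(-67\right)\right) + 3741 = \left(-1272 - \frac{265}{2} - 1608 + \frac{5}{2} \cdot 4489 + 8710\right) + 3741 = \left(-1272 - \frac{265}{2} - 1608 + \frac{22445}{2} + 8710\right) + 3741 = 16920 + 3741 = 20661$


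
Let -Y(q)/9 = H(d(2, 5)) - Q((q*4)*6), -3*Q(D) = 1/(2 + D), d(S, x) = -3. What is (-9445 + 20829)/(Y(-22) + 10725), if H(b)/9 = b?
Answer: 5987984/5769171 ≈ 1.0379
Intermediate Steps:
H(b) = 9*b
Q(D) = -1/(3*(2 + D))
Y(q) = 243 - 9/(6 + 72*q) (Y(q) = -9*(9*(-3) - (-1)/(6 + 3*((q*4)*6))) = -9*(-27 - (-1)/(6 + 3*((4*q)*6))) = -9*(-27 - (-1)/(6 + 3*(24*q))) = -9*(-27 - (-1)/(6 + 72*q)) = -9*(-27 + 1/(6 + 72*q)) = 243 - 9/(6 + 72*q))
(-9445 + 20829)/(Y(-22) + 10725) = (-9445 + 20829)/(3*(161 + 1944*(-22))/(2*(1 + 12*(-22))) + 10725) = 11384/(3*(161 - 42768)/(2*(1 - 264)) + 10725) = 11384/((3/2)*(-42607)/(-263) + 10725) = 11384/((3/2)*(-1/263)*(-42607) + 10725) = 11384/(127821/526 + 10725) = 11384/(5769171/526) = 11384*(526/5769171) = 5987984/5769171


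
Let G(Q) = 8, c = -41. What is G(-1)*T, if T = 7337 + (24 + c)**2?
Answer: 61008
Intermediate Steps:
T = 7626 (T = 7337 + (24 - 41)**2 = 7337 + (-17)**2 = 7337 + 289 = 7626)
G(-1)*T = 8*7626 = 61008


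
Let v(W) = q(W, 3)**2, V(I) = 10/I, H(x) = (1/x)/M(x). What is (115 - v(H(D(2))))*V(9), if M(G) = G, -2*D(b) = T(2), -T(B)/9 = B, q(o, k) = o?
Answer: 7545140/59049 ≈ 127.78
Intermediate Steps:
T(B) = -9*B
D(b) = 9 (D(b) = -(-9)*2/2 = -1/2*(-18) = 9)
H(x) = x**(-2) (H(x) = (1/x)/x = 1/(x*x) = x**(-2))
v(W) = W**2
(115 - v(H(D(2))))*V(9) = (115 - (9**(-2))**2)*(10/9) = (115 - (1/81)**2)*(10*(1/9)) = (115 - 1*1/6561)*(10/9) = (115 - 1/6561)*(10/9) = (754514/6561)*(10/9) = 7545140/59049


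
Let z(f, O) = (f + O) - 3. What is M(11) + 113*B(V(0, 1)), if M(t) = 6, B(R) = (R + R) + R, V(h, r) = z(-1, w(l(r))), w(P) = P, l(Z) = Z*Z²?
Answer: -1011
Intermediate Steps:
l(Z) = Z³
z(f, O) = -3 + O + f (z(f, O) = (O + f) - 3 = -3 + O + f)
V(h, r) = -4 + r³ (V(h, r) = -3 + r³ - 1 = -4 + r³)
B(R) = 3*R (B(R) = 2*R + R = 3*R)
M(11) + 113*B(V(0, 1)) = 6 + 113*(3*(-4 + 1³)) = 6 + 113*(3*(-4 + 1)) = 6 + 113*(3*(-3)) = 6 + 113*(-9) = 6 - 1017 = -1011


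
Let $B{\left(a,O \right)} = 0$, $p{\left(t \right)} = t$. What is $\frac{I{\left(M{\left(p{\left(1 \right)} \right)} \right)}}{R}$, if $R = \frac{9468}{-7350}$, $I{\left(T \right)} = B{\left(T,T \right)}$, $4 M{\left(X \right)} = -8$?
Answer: $0$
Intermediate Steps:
$M{\left(X \right)} = -2$ ($M{\left(X \right)} = \frac{1}{4} \left(-8\right) = -2$)
$I{\left(T \right)} = 0$
$R = - \frac{1578}{1225}$ ($R = 9468 \left(- \frac{1}{7350}\right) = - \frac{1578}{1225} \approx -1.2882$)
$\frac{I{\left(M{\left(p{\left(1 \right)} \right)} \right)}}{R} = \frac{0}{- \frac{1578}{1225}} = 0 \left(- \frac{1225}{1578}\right) = 0$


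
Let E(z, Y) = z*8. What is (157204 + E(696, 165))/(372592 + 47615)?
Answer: 162772/420207 ≈ 0.38736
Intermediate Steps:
E(z, Y) = 8*z
(157204 + E(696, 165))/(372592 + 47615) = (157204 + 8*696)/(372592 + 47615) = (157204 + 5568)/420207 = 162772*(1/420207) = 162772/420207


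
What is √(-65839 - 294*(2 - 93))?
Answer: I*√39085 ≈ 197.7*I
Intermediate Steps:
√(-65839 - 294*(2 - 93)) = √(-65839 - 294*(-91)) = √(-65839 + 26754) = √(-39085) = I*√39085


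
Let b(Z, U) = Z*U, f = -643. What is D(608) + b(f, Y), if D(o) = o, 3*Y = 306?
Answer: -64978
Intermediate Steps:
Y = 102 (Y = (1/3)*306 = 102)
b(Z, U) = U*Z
D(608) + b(f, Y) = 608 + 102*(-643) = 608 - 65586 = -64978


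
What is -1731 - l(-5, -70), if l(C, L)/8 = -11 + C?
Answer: -1603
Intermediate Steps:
l(C, L) = -88 + 8*C (l(C, L) = 8*(-11 + C) = -88 + 8*C)
-1731 - l(-5, -70) = -1731 - (-88 + 8*(-5)) = -1731 - (-88 - 40) = -1731 - 1*(-128) = -1731 + 128 = -1603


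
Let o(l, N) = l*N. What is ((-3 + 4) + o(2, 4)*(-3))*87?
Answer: -2001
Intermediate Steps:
o(l, N) = N*l
((-3 + 4) + o(2, 4)*(-3))*87 = ((-3 + 4) + (4*2)*(-3))*87 = (1 + 8*(-3))*87 = (1 - 24)*87 = -23*87 = -2001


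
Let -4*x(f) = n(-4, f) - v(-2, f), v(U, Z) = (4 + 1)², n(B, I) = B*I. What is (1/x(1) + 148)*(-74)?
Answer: -317904/29 ≈ -10962.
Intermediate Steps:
v(U, Z) = 25 (v(U, Z) = 5² = 25)
x(f) = 25/4 + f (x(f) = -(-4*f - 1*25)/4 = -(-4*f - 25)/4 = -(-25 - 4*f)/4 = 25/4 + f)
(1/x(1) + 148)*(-74) = (1/(25/4 + 1) + 148)*(-74) = (1/(29/4) + 148)*(-74) = (4/29 + 148)*(-74) = (4296/29)*(-74) = -317904/29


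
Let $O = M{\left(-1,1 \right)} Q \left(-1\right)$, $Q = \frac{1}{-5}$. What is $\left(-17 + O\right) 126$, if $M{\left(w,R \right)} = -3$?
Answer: $- \frac{11088}{5} \approx -2217.6$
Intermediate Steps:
$Q = - \frac{1}{5} \approx -0.2$
$O = - \frac{3}{5}$ ($O = \left(-3\right) \left(- \frac{1}{5}\right) \left(-1\right) = \frac{3}{5} \left(-1\right) = - \frac{3}{5} \approx -0.6$)
$\left(-17 + O\right) 126 = \left(-17 - \frac{3}{5}\right) 126 = \left(- \frac{88}{5}\right) 126 = - \frac{11088}{5}$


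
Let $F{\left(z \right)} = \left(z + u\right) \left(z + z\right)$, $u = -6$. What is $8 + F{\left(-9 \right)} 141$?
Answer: $38078$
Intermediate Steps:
$F{\left(z \right)} = 2 z \left(-6 + z\right)$ ($F{\left(z \right)} = \left(z - 6\right) \left(z + z\right) = \left(-6 + z\right) 2 z = 2 z \left(-6 + z\right)$)
$8 + F{\left(-9 \right)} 141 = 8 + 2 \left(-9\right) \left(-6 - 9\right) 141 = 8 + 2 \left(-9\right) \left(-15\right) 141 = 8 + 270 \cdot 141 = 8 + 38070 = 38078$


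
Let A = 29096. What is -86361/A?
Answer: -86361/29096 ≈ -2.9681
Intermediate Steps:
-86361/A = -86361/29096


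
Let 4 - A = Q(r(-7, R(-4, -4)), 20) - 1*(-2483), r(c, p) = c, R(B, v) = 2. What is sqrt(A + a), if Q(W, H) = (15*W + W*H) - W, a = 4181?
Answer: 2*sqrt(485) ≈ 44.045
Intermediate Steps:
Q(W, H) = 14*W + H*W (Q(W, H) = (15*W + H*W) - W = 14*W + H*W)
A = -2241 (A = 4 - (-7*(14 + 20) - 1*(-2483)) = 4 - (-7*34 + 2483) = 4 - (-238 + 2483) = 4 - 1*2245 = 4 - 2245 = -2241)
sqrt(A + a) = sqrt(-2241 + 4181) = sqrt(1940) = 2*sqrt(485)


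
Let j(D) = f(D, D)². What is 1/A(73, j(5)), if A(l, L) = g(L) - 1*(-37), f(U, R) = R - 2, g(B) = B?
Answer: 1/46 ≈ 0.021739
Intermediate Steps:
f(U, R) = -2 + R
j(D) = (-2 + D)²
A(l, L) = 37 + L (A(l, L) = L - 1*(-37) = L + 37 = 37 + L)
1/A(73, j(5)) = 1/(37 + (-2 + 5)²) = 1/(37 + 3²) = 1/(37 + 9) = 1/46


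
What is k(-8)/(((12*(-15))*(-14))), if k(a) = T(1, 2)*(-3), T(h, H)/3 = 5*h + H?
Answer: -1/40 ≈ -0.025000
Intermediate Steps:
T(h, H) = 3*H + 15*h (T(h, H) = 3*(5*h + H) = 3*(H + 5*h) = 3*H + 15*h)
k(a) = -63 (k(a) = (3*2 + 15*1)*(-3) = (6 + 15)*(-3) = 21*(-3) = -63)
k(-8)/(((12*(-15))*(-14))) = -63/((12*(-15))*(-14)) = -63/((-180*(-14))) = -63/2520 = -63*1/2520 = -1/40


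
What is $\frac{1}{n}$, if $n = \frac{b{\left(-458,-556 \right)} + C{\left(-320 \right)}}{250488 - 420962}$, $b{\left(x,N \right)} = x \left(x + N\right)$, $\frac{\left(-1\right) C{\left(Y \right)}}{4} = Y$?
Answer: $- \frac{85237}{232846} \approx -0.36607$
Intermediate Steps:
$C{\left(Y \right)} = - 4 Y$
$b{\left(x,N \right)} = x \left(N + x\right)$
$n = - \frac{232846}{85237}$ ($n = \frac{- 458 \left(-556 - 458\right) - -1280}{250488 - 420962} = \frac{\left(-458\right) \left(-1014\right) + 1280}{-170474} = \left(464412 + 1280\right) \left(- \frac{1}{170474}\right) = 465692 \left(- \frac{1}{170474}\right) = - \frac{232846}{85237} \approx -2.7317$)
$\frac{1}{n} = \frac{1}{- \frac{232846}{85237}} = - \frac{85237}{232846}$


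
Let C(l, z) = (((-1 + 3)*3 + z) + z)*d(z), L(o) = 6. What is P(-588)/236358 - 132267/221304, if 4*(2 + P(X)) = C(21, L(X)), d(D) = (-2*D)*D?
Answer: -5222418115/8717828472 ≈ -0.59905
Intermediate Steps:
d(D) = -2*D**2
C(l, z) = -2*z**2*(6 + 2*z) (C(l, z) = (((-1 + 3)*3 + z) + z)*(-2*z**2) = ((2*3 + z) + z)*(-2*z**2) = ((6 + z) + z)*(-2*z**2) = (6 + 2*z)*(-2*z**2) = -2*z**2*(6 + 2*z))
P(X) = -326 (P(X) = -2 + (4*6**2*(-3 - 1*6))/4 = -2 + (4*36*(-3 - 6))/4 = -2 + (4*36*(-9))/4 = -2 + (1/4)*(-1296) = -2 - 324 = -326)
P(-588)/236358 - 132267/221304 = -326/236358 - 132267/221304 = -326*1/236358 - 132267*1/221304 = -163/118179 - 44089/73768 = -5222418115/8717828472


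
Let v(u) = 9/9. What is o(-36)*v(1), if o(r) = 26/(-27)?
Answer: -26/27 ≈ -0.96296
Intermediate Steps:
o(r) = -26/27 (o(r) = 26*(-1/27) = -26/27)
v(u) = 1 (v(u) = 9*(⅑) = 1)
o(-36)*v(1) = -26/27*1 = -26/27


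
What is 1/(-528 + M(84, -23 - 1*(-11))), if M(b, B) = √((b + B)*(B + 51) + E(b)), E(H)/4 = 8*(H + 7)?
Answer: -6/3103 - √1430/136532 ≈ -0.0022106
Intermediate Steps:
E(H) = 224 + 32*H (E(H) = 4*(8*(H + 7)) = 4*(8*(7 + H)) = 4*(56 + 8*H) = 224 + 32*H)
M(b, B) = √(224 + 32*b + (51 + B)*(B + b)) (M(b, B) = √((b + B)*(B + 51) + (224 + 32*b)) = √((B + b)*(51 + B) + (224 + 32*b)) = √((51 + B)*(B + b) + (224 + 32*b)) = √(224 + 32*b + (51 + B)*(B + b)))
1/(-528 + M(84, -23 - 1*(-11))) = 1/(-528 + √(224 + (-23 - 1*(-11))² + 51*(-23 - 1*(-11)) + 83*84 + (-23 - 1*(-11))*84)) = 1/(-528 + √(224 + (-23 + 11)² + 51*(-23 + 11) + 6972 + (-23 + 11)*84)) = 1/(-528 + √(224 + (-12)² + 51*(-12) + 6972 - 12*84)) = 1/(-528 + √(224 + 144 - 612 + 6972 - 1008)) = 1/(-528 + √5720) = 1/(-528 + 2*√1430)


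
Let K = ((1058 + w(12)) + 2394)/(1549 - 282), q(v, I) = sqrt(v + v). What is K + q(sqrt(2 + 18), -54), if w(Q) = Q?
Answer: 3464/1267 + 2*5**(1/4) ≈ 5.7247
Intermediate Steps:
q(v, I) = sqrt(2)*sqrt(v) (q(v, I) = sqrt(2*v) = sqrt(2)*sqrt(v))
K = 3464/1267 (K = ((1058 + 12) + 2394)/(1549 - 282) = (1070 + 2394)/1267 = 3464*(1/1267) = 3464/1267 ≈ 2.7340)
K + q(sqrt(2 + 18), -54) = 3464/1267 + sqrt(2)*sqrt(sqrt(2 + 18)) = 3464/1267 + sqrt(2)*sqrt(sqrt(20)) = 3464/1267 + sqrt(2)*sqrt(2*sqrt(5)) = 3464/1267 + sqrt(2)*(sqrt(2)*5**(1/4)) = 3464/1267 + 2*5**(1/4)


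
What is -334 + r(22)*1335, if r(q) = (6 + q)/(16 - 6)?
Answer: 3404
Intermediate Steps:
r(q) = ⅗ + q/10 (r(q) = (6 + q)/10 = (6 + q)*(⅒) = ⅗ + q/10)
-334 + r(22)*1335 = -334 + (⅗ + (⅒)*22)*1335 = -334 + (⅗ + 11/5)*1335 = -334 + (14/5)*1335 = -334 + 3738 = 3404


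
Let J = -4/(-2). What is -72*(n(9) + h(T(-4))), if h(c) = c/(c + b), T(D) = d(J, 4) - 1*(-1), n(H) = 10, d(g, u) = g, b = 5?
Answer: -747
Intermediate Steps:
J = 2 (J = -4*(-½) = 2)
T(D) = 3 (T(D) = 2 - 1*(-1) = 2 + 1 = 3)
h(c) = c/(5 + c) (h(c) = c/(c + 5) = c/(5 + c))
-72*(n(9) + h(T(-4))) = -72*(10 + 3/(5 + 3)) = -72*(10 + 3/8) = -72*83/8 = -747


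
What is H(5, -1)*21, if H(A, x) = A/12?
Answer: 35/4 ≈ 8.7500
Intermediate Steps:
H(A, x) = A/12 (H(A, x) = A*(1/12) = A/12)
H(5, -1)*21 = ((1/12)*5)*21 = (5/12)*21 = 35/4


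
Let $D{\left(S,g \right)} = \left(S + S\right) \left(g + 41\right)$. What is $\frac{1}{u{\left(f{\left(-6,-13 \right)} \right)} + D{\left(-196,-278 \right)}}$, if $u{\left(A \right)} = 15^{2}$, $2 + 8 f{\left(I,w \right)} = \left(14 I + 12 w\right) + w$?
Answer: $\frac{1}{93129} \approx 1.0738 \cdot 10^{-5}$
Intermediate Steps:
$f{\left(I,w \right)} = - \frac{1}{4} + \frac{7 I}{4} + \frac{13 w}{8}$ ($f{\left(I,w \right)} = - \frac{1}{4} + \frac{\left(14 I + 12 w\right) + w}{8} = - \frac{1}{4} + \frac{\left(12 w + 14 I\right) + w}{8} = - \frac{1}{4} + \frac{13 w + 14 I}{8} = - \frac{1}{4} + \left(\frac{7 I}{4} + \frac{13 w}{8}\right) = - \frac{1}{4} + \frac{7 I}{4} + \frac{13 w}{8}$)
$u{\left(A \right)} = 225$
$D{\left(S,g \right)} = 2 S \left(41 + g\right)$
$\frac{1}{u{\left(f{\left(-6,-13 \right)} \right)} + D{\left(-196,-278 \right)}} = \frac{1}{225 + 2 \left(-196\right) \left(41 - 278\right)} = \frac{1}{225 + 2 \left(-196\right) \left(-237\right)} = \frac{1}{225 + 92904} = \frac{1}{93129}$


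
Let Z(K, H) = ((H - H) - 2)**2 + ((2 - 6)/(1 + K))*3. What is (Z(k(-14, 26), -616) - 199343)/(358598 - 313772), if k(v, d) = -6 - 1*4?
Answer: -598013/134478 ≈ -4.4469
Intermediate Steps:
k(v, d) = -10 (k(v, d) = -6 - 4 = -10)
Z(K, H) = 4 - 12/(1 + K) (Z(K, H) = (0 - 2)**2 - 4/(1 + K)*3 = (-2)**2 - 12/(1 + K) = 4 - 12/(1 + K))
(Z(k(-14, 26), -616) - 199343)/(358598 - 313772) = (4*(-2 - 10)/(1 - 10) - 199343)/(358598 - 313772) = (4*(-12)/(-9) - 199343)/44826 = (4*(-1/9)*(-12) - 199343)*(1/44826) = (16/3 - 199343)*(1/44826) = -598013/3*1/44826 = -598013/134478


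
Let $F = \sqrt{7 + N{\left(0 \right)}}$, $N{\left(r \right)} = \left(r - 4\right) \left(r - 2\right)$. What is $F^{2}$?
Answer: $15$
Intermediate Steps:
$N{\left(r \right)} = \left(-4 + r\right) \left(-2 + r\right)$
$F = \sqrt{15}$ ($F = \sqrt{7 + \left(8 + 0^{2} - 0\right)} = \sqrt{7 + \left(8 + 0 + 0\right)} = \sqrt{7 + 8} = \sqrt{15} \approx 3.873$)
$F^{2} = \left(\sqrt{15}\right)^{2} = 15$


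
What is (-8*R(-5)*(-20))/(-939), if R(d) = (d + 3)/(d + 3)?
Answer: -160/939 ≈ -0.17039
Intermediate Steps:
R(d) = 1 (R(d) = (3 + d)/(3 + d) = 1)
(-8*R(-5)*(-20))/(-939) = (-8*1*(-20))/(-939) = -8*(-20)*(-1/939) = 160*(-1/939) = -160/939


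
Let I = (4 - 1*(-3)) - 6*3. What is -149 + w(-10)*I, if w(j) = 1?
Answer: -160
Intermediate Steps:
I = -11 (I = (4 + 3) - 18 = 7 - 18 = -11)
-149 + w(-10)*I = -149 + 1*(-11) = -149 - 11 = -160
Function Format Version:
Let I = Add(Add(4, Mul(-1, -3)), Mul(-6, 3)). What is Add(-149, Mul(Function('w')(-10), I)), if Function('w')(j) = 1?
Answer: -160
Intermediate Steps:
I = -11 (I = Add(Add(4, 3), -18) = Add(7, -18) = -11)
Add(-149, Mul(Function('w')(-10), I)) = Add(-149, Mul(1, -11)) = Add(-149, -11) = -160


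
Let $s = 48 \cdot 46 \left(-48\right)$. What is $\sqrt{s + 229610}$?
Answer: $\sqrt{123626} \approx 351.6$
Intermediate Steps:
$s = -105984$ ($s = 2208 \left(-48\right) = -105984$)
$\sqrt{s + 229610} = \sqrt{-105984 + 229610} = \sqrt{123626}$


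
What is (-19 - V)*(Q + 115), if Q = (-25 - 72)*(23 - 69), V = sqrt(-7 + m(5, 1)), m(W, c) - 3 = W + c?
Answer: -86963 - 4577*sqrt(2) ≈ -93436.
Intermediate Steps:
m(W, c) = 3 + W + c (m(W, c) = 3 + (W + c) = 3 + W + c)
V = sqrt(2) (V = sqrt(-7 + (3 + 5 + 1)) = sqrt(-7 + 9) = sqrt(2) ≈ 1.4142)
Q = 4462 (Q = -97*(-46) = 4462)
(-19 - V)*(Q + 115) = (-19 - sqrt(2))*(4462 + 115) = (-19 - sqrt(2))*4577 = -86963 - 4577*sqrt(2)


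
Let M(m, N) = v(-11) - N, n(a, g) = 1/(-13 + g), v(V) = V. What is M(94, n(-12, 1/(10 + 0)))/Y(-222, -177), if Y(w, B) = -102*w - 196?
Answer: -1409/2895792 ≈ -0.00048657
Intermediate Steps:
Y(w, B) = -196 - 102*w
M(m, N) = -11 - N
M(94, n(-12, 1/(10 + 0)))/Y(-222, -177) = (-11 - 1/(-13 + 1/(10 + 0)))/(-196 - 102*(-222)) = (-11 - 1/(-13 + 1/10))/(-196 + 22644) = (-11 - 1/(-13 + 1/10))/22448 = (-11 - 1/(-129/10))*(1/22448) = (-11 - 1*(-10/129))*(1/22448) = (-11 + 10/129)*(1/22448) = -1409/129*1/22448 = -1409/2895792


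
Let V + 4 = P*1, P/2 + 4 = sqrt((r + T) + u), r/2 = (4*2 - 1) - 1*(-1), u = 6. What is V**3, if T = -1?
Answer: -4752 + 1032*sqrt(21) ≈ -22.782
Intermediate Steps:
r = 16 (r = 2*((4*2 - 1) - 1*(-1)) = 2*((8 - 1) + 1) = 2*(7 + 1) = 2*8 = 16)
P = -8 + 2*sqrt(21) (P = -8 + 2*sqrt((16 - 1) + 6) = -8 + 2*sqrt(15 + 6) = -8 + 2*sqrt(21) ≈ 1.1652)
V = -12 + 2*sqrt(21) (V = -4 + (-8 + 2*sqrt(21))*1 = -4 + (-8 + 2*sqrt(21)) = -12 + 2*sqrt(21) ≈ -2.8349)
V**3 = (-12 + 2*sqrt(21))**3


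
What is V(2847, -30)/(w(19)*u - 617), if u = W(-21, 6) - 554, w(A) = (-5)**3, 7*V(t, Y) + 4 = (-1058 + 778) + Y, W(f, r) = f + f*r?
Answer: -157/304528 ≈ -0.00051555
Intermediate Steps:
V(t, Y) = -284/7 + Y/7 (V(t, Y) = -4/7 + ((-1058 + 778) + Y)/7 = -4/7 + (-280 + Y)/7 = -4/7 + (-40 + Y/7) = -284/7 + Y/7)
w(A) = -125
u = -701 (u = -21*(1 + 6) - 554 = -21*7 - 554 = -147 - 554 = -701)
V(2847, -30)/(w(19)*u - 617) = (-284/7 + (1/7)*(-30))/(-125*(-701) - 617) = (-284/7 - 30/7)/(87625 - 617) = -314/7/87008 = -314/7*1/87008 = -157/304528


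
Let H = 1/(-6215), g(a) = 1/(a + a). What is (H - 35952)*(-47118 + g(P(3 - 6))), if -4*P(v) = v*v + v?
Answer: 6316919763551/3729 ≈ 1.6940e+9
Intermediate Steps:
P(v) = -v/4 - v²/4 (P(v) = -(v*v + v)/4 = -(v² + v)/4 = -(v + v²)/4 = -v/4 - v²/4)
g(a) = 1/(2*a)
H = -1/6215 ≈ -0.00016090
(H - 35952)*(-47118 + g(P(3 - 6))) = (-1/6215 - 35952)*(-47118 + 1/(2*((-(3 - 6)*(1 + (3 - 6))/4)))) = -223441681*(-47118 + 1/(2*((-¼*(-3)*(1 - 3)))))/6215 = -223441681*(-47118 + 1/(2*((-¼*(-3)*(-2)))))/6215 = -223441681*(-47118 + 1/(2*(-3/2)))/6215 = -223441681*(-47118 + (½)*(-⅔))/6215 = -223441681*(-47118 - ⅓)/6215 = -223441681/6215*(-141355/3) = 6316919763551/3729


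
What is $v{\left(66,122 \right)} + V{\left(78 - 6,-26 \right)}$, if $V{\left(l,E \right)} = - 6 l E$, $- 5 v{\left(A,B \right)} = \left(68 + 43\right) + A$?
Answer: $\frac{55983}{5} \approx 11197.0$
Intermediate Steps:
$v{\left(A,B \right)} = - \frac{111}{5} - \frac{A}{5}$ ($v{\left(A,B \right)} = - \frac{\left(68 + 43\right) + A}{5} = - \frac{111 + A}{5} = - \frac{111}{5} - \frac{A}{5}$)
$V{\left(l,E \right)} = - 6 E l$
$v{\left(66,122 \right)} + V{\left(78 - 6,-26 \right)} = \left(- \frac{111}{5} - \frac{66}{5}\right) - - 156 \left(78 - 6\right) = \left(- \frac{111}{5} - \frac{66}{5}\right) - \left(-156\right) 72 = - \frac{177}{5} + 11232 = \frac{55983}{5}$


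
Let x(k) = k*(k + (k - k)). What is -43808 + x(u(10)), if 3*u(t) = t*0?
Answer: -43808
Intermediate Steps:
u(t) = 0 (u(t) = (t*0)/3 = (⅓)*0 = 0)
x(k) = k² (x(k) = k*(k + 0) = k*k = k²)
-43808 + x(u(10)) = -43808 + 0² = -43808 + 0 = -43808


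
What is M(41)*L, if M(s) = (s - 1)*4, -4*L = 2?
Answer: -80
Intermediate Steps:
L = -½ (L = -¼*2 = -½ ≈ -0.50000)
M(s) = -4 + 4*s (M(s) = (-1 + s)*4 = -4 + 4*s)
M(41)*L = (-4 + 4*41)*(-½) = (-4 + 164)*(-½) = 160*(-½) = -80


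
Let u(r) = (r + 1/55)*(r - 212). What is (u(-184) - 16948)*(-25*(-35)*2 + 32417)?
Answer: 9551179848/5 ≈ 1.9102e+9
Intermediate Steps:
u(r) = (-212 + r)*(1/55 + r) (u(r) = (r + 1/55)*(-212 + r) = (1/55 + r)*(-212 + r) = (-212 + r)*(1/55 + r))
(u(-184) - 16948)*(-25*(-35)*2 + 32417) = ((-212/55 + (-184)**2 - 11659/55*(-184)) - 16948)*(-25*(-35)*2 + 32417) = ((-212/55 + 33856 + 2145256/55) - 16948)*(875*2 + 32417) = (364284/5 - 16948)*(1750 + 32417) = (279544/5)*34167 = 9551179848/5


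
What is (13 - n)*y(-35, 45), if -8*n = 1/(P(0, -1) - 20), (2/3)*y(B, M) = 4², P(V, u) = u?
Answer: 2183/7 ≈ 311.86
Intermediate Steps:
y(B, M) = 24 (y(B, M) = (3/2)*4² = (3/2)*16 = 24)
n = 1/168 (n = -1/(8*(-1 - 20)) = -⅛/(-21) = -⅛*(-1/21) = 1/168 ≈ 0.0059524)
(13 - n)*y(-35, 45) = (13 - 1*1/168)*24 = (13 - 1/168)*24 = (2183/168)*24 = 2183/7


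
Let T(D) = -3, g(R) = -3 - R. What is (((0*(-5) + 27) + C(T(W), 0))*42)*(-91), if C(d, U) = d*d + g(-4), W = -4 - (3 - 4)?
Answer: -141414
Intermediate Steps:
W = -3 (W = -4 - 1*(-1) = -4 + 1 = -3)
C(d, U) = 1 + d² (C(d, U) = d*d + (-3 - 1*(-4)) = d² + (-3 + 4) = d² + 1 = 1 + d²)
(((0*(-5) + 27) + C(T(W), 0))*42)*(-91) = (((0*(-5) + 27) + (1 + (-3)²))*42)*(-91) = (((0 + 27) + (1 + 9))*42)*(-91) = ((27 + 10)*42)*(-91) = (37*42)*(-91) = 1554*(-91) = -141414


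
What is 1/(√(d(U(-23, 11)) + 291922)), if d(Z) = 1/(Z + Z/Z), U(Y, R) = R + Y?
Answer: √35322551/3211141 ≈ 0.0018508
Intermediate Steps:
d(Z) = 1/(1 + Z) (d(Z) = 1/(Z + 1) = 1/(1 + Z))
1/(√(d(U(-23, 11)) + 291922)) = 1/(√(1/(1 + (11 - 23)) + 291922)) = 1/(√(1/(1 - 12) + 291922)) = 1/(√(1/(-11) + 291922)) = 1/(√(-1/11 + 291922)) = 1/(√(3211141/11)) = 1/(√35322551/11) = √35322551/3211141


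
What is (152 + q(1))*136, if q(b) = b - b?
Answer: 20672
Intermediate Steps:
q(b) = 0
(152 + q(1))*136 = (152 + 0)*136 = 152*136 = 20672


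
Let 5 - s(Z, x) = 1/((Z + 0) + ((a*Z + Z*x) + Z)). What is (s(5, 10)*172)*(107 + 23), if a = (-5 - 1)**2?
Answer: 670241/6 ≈ 1.1171e+5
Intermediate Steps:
a = 36 (a = (-6)**2 = 36)
s(Z, x) = 5 - 1/(38*Z + Z*x) (s(Z, x) = 5 - 1/((Z + 0) + ((36*Z + Z*x) + Z)) = 5 - 1/(Z + (37*Z + Z*x)) = 5 - 1/(38*Z + Z*x))
(s(5, 10)*172)*(107 + 23) = (((-1 + 190*5 + 5*5*10)/(5*(38 + 10)))*172)*(107 + 23) = (((1/5)*(-1 + 950 + 250)/48)*172)*130 = (((1/5)*(1/48)*1199)*172)*130 = ((1199/240)*172)*130 = (51557/60)*130 = 670241/6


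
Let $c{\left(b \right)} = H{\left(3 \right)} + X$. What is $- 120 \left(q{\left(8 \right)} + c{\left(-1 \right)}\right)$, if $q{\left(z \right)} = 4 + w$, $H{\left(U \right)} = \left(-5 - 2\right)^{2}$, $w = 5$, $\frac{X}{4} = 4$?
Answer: $-8880$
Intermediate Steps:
$X = 16$ ($X = 4 \cdot 4 = 16$)
$H{\left(U \right)} = 49$ ($H{\left(U \right)} = \left(-7\right)^{2} = 49$)
$q{\left(z \right)} = 9$ ($q{\left(z \right)} = 4 + 5 = 9$)
$c{\left(b \right)} = 65$ ($c{\left(b \right)} = 49 + 16 = 65$)
$- 120 \left(q{\left(8 \right)} + c{\left(-1 \right)}\right) = - 120 \left(9 + 65\right) = \left(-120\right) 74 = -8880$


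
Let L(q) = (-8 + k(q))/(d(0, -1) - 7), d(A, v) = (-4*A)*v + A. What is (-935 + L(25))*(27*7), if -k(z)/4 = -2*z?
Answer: -181899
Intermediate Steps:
d(A, v) = A - 4*A*v (d(A, v) = -4*A*v + A = A - 4*A*v)
k(z) = 8*z (k(z) = -(-8)*z = 8*z)
L(q) = 8/7 - 8*q/7 (L(q) = (-8 + 8*q)/(0*(1 - 4*(-1)) - 7) = (-8 + 8*q)/(0*(1 + 4) - 7) = (-8 + 8*q)/(0*5 - 7) = (-8 + 8*q)/(0 - 7) = (-8 + 8*q)/(-7) = (-8 + 8*q)*(-⅐) = 8/7 - 8*q/7)
(-935 + L(25))*(27*7) = (-935 + (8/7 - 8/7*25))*(27*7) = (-935 + (8/7 - 200/7))*189 = (-935 - 192/7)*189 = -6737/7*189 = -181899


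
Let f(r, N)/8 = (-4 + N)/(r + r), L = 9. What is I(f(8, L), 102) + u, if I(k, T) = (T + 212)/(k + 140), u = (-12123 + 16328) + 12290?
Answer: 4701703/285 ≈ 16497.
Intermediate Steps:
f(r, N) = 4*(-4 + N)/r (f(r, N) = 8*((-4 + N)/(r + r)) = 8*((-4 + N)/((2*r))) = 8*((-4 + N)*(1/(2*r))) = 8*((-4 + N)/(2*r)) = 4*(-4 + N)/r)
u = 16495 (u = 4205 + 12290 = 16495)
I(k, T) = (212 + T)/(140 + k)
I(f(8, L), 102) + u = (212 + 102)/(140 + 4*(-4 + 9)/8) + 16495 = 314/(140 + 4*(⅛)*5) + 16495 = 314/(140 + 5/2) + 16495 = 314/(285/2) + 16495 = (2/285)*314 + 16495 = 628/285 + 16495 = 4701703/285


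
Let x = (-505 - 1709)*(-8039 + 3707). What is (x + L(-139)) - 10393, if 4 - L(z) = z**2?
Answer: 9561338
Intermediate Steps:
L(z) = 4 - z**2
x = 9591048 (x = -2214*(-4332) = 9591048)
(x + L(-139)) - 10393 = (9591048 + (4 - 1*(-139)**2)) - 10393 = (9591048 + (4 - 1*19321)) - 10393 = (9591048 + (4 - 19321)) - 10393 = (9591048 - 19317) - 10393 = 9571731 - 10393 = 9561338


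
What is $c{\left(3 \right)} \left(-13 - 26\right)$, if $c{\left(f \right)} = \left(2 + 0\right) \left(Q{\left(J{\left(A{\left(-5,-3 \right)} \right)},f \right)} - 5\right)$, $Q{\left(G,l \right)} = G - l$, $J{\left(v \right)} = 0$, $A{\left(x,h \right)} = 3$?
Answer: $624$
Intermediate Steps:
$c{\left(f \right)} = -10 - 2 f$ ($c{\left(f \right)} = \left(2 + 0\right) \left(\left(0 - f\right) - 5\right) = 2 \left(- f - 5\right) = 2 \left(-5 - f\right) = -10 - 2 f$)
$c{\left(3 \right)} \left(-13 - 26\right) = \left(-10 - 6\right) \left(-13 - 26\right) = \left(-10 - 6\right) \left(-39\right) = \left(-16\right) \left(-39\right) = 624$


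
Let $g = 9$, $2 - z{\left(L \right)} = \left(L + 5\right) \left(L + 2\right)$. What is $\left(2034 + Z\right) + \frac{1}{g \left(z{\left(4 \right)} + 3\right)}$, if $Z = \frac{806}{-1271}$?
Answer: $\frac{36765247}{18081} \approx 2033.4$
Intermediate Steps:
$z{\left(L \right)} = 2 - \left(2 + L\right) \left(5 + L\right)$ ($z{\left(L \right)} = 2 - \left(L + 5\right) \left(L + 2\right) = 2 - \left(5 + L\right) \left(2 + L\right) = 2 - \left(2 + L\right) \left(5 + L\right)$)
$Z = - \frac{26}{41}$ ($Z = 806 \left(- \frac{1}{1271}\right) = - \frac{26}{41} \approx -0.63415$)
$\left(2034 + Z\right) + \frac{1}{g \left(z{\left(4 \right)} + 3\right)} = \left(2034 - \frac{26}{41}\right) + \frac{1}{9 \left(\left(-8 - 4^{2} - 28\right) + 3\right)} = \frac{83368}{41} + \frac{1}{9 \left(\left(-8 - 16 - 28\right) + 3\right)} = \frac{83368}{41} + \frac{1}{9 \left(-52 + 3\right)} = \frac{83368}{41} + \frac{1}{9 \left(-49\right)} = \frac{83368}{41} + \frac{1}{-441} = \frac{83368}{41} - \frac{1}{441} = \frac{36765247}{18081}$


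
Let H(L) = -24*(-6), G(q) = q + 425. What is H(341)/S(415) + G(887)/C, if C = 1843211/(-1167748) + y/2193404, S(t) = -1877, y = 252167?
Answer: -788520606211720880/879477469950707 ≈ -896.58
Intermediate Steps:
G(q) = 425 + q
H(L) = 144
C = -468554858791/320167891774 (C = 1843211/(-1167748) + 252167/2193404 = 1843211*(-1/1167748) + 252167*(1/2193404) = -1843211/1167748 + 252167/2193404 = -468554858791/320167891774 ≈ -1.4635)
H(341)/S(415) + G(887)/C = 144/(-1877) + (425 + 887)/(-468554858791/320167891774) = 144*(-1/1877) + 1312*(-320167891774/468554858791) = -144/1877 - 420060274007488/468554858791 = -788520606211720880/879477469950707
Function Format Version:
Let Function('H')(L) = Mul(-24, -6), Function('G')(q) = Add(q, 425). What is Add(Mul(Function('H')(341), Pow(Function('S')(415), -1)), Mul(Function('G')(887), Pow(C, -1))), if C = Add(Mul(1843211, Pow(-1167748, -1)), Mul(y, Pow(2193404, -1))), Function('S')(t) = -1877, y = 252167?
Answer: Rational(-788520606211720880, 879477469950707) ≈ -896.58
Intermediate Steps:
Function('G')(q) = Add(425, q)
Function('H')(L) = 144
C = Rational(-468554858791, 320167891774) (C = Add(Mul(1843211, Pow(-1167748, -1)), Mul(252167, Pow(2193404, -1))) = Add(Mul(1843211, Rational(-1, 1167748)), Mul(252167, Rational(1, 2193404))) = Add(Rational(-1843211, 1167748), Rational(252167, 2193404)) = Rational(-468554858791, 320167891774) ≈ -1.4635)
Add(Mul(Function('H')(341), Pow(Function('S')(415), -1)), Mul(Function('G')(887), Pow(C, -1))) = Add(Mul(144, Pow(-1877, -1)), Mul(Add(425, 887), Pow(Rational(-468554858791, 320167891774), -1))) = Add(Mul(144, Rational(-1, 1877)), Mul(1312, Rational(-320167891774, 468554858791))) = Add(Rational(-144, 1877), Rational(-420060274007488, 468554858791)) = Rational(-788520606211720880, 879477469950707)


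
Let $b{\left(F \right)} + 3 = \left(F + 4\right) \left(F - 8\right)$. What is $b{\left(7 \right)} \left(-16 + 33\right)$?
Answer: $-238$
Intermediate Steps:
$b{\left(F \right)} = -3 + \left(-8 + F\right) \left(4 + F\right)$ ($b{\left(F \right)} = -3 + \left(F + 4\right) \left(F - 8\right) = -3 + \left(4 + F\right) \left(-8 + F\right) = -3 + \left(-8 + F\right) \left(4 + F\right)$)
$b{\left(7 \right)} \left(-16 + 33\right) = \left(-35 + 7^{2} - 28\right) \left(-16 + 33\right) = \left(-35 + 49 - 28\right) 17 = \left(-14\right) 17 = -238$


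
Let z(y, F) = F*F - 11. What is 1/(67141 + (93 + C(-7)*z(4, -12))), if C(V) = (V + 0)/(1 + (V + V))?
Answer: 13/874973 ≈ 1.4858e-5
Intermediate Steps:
z(y, F) = -11 + F² (z(y, F) = F² - 11 = -11 + F²)
C(V) = V/(1 + 2*V)
1/(67141 + (93 + C(-7)*z(4, -12))) = 1/(67141 + (93 + (-7/(1 + 2*(-7)))*(-11 + (-12)²))) = 1/(67141 + (93 + (-7/(1 - 14))*(-11 + 144))) = 1/(67141 + (93 - 7/(-13)*133)) = 1/(67141 + (93 - 7*(-1/13)*133)) = 1/(67141 + (93 + (7/13)*133)) = 1/(67141 + (93 + 931/13)) = 1/(67141 + 2140/13) = 1/(874973/13) = 13/874973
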